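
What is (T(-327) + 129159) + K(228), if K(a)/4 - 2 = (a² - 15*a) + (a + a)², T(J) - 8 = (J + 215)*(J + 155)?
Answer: 1174439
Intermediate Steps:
T(J) = 8 + (155 + J)*(215 + J) (T(J) = 8 + (J + 215)*(J + 155) = 8 + (215 + J)*(155 + J) = 8 + (155 + J)*(215 + J))
K(a) = 8 - 60*a + 20*a² (K(a) = 8 + 4*((a² - 15*a) + (a + a)²) = 8 + 4*((a² - 15*a) + (2*a)²) = 8 + 4*((a² - 15*a) + 4*a²) = 8 + 4*(-15*a + 5*a²) = 8 + (-60*a + 20*a²) = 8 - 60*a + 20*a²)
(T(-327) + 129159) + K(228) = ((33333 + (-327)² + 370*(-327)) + 129159) + (8 - 60*228 + 20*228²) = ((33333 + 106929 - 120990) + 129159) + (8 - 13680 + 20*51984) = (19272 + 129159) + (8 - 13680 + 1039680) = 148431 + 1026008 = 1174439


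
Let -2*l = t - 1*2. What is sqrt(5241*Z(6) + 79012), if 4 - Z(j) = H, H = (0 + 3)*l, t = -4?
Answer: sqrt(52807) ≈ 229.80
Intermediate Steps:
l = 3 (l = -(-4 - 1*2)/2 = -(-4 - 2)/2 = -1/2*(-6) = 3)
H = 9 (H = (0 + 3)*3 = 3*3 = 9)
Z(j) = -5 (Z(j) = 4 - 1*9 = 4 - 9 = -5)
sqrt(5241*Z(6) + 79012) = sqrt(5241*(-5) + 79012) = sqrt(-26205 + 79012) = sqrt(52807)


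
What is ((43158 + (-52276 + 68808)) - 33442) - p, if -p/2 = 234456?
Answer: 495160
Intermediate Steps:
p = -468912 (p = -2*234456 = -468912)
((43158 + (-52276 + 68808)) - 33442) - p = ((43158 + (-52276 + 68808)) - 33442) - 1*(-468912) = ((43158 + 16532) - 33442) + 468912 = (59690 - 33442) + 468912 = 26248 + 468912 = 495160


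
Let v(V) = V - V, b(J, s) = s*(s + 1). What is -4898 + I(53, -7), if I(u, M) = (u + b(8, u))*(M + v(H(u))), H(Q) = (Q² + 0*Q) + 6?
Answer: -25303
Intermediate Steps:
H(Q) = 6 + Q² (H(Q) = (Q² + 0) + 6 = Q² + 6 = 6 + Q²)
b(J, s) = s*(1 + s)
v(V) = 0
I(u, M) = M*(u + u*(1 + u)) (I(u, M) = (u + u*(1 + u))*(M + 0) = (u + u*(1 + u))*M = M*(u + u*(1 + u)))
-4898 + I(53, -7) = -4898 - 7*53*(2 + 53) = -4898 - 7*53*55 = -4898 - 20405 = -25303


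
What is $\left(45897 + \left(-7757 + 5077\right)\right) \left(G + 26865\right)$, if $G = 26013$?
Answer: $2285228526$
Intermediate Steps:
$\left(45897 + \left(-7757 + 5077\right)\right) \left(G + 26865\right) = \left(45897 + \left(-7757 + 5077\right)\right) \left(26013 + 26865\right) = \left(45897 - 2680\right) 52878 = 43217 \cdot 52878 = 2285228526$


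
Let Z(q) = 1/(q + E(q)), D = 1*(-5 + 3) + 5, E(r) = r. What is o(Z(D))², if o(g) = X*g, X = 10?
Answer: 25/9 ≈ 2.7778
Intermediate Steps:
D = 3 (D = 1*(-2) + 5 = -2 + 5 = 3)
Z(q) = 1/(2*q) (Z(q) = 1/(q + q) = 1/(2*q))
o(g) = 10*g
o(Z(D))² = (10*((½)/3))² = (10*((½)*(⅓)))² = (10*(⅙))² = (5/3)² = 25/9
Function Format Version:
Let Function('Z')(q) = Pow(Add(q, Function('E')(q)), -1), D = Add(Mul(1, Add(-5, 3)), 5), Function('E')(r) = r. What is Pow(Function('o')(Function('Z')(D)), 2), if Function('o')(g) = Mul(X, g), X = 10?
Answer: Rational(25, 9) ≈ 2.7778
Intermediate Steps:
D = 3 (D = Add(Mul(1, -2), 5) = Add(-2, 5) = 3)
Function('Z')(q) = Mul(Rational(1, 2), Pow(q, -1)) (Function('Z')(q) = Pow(Add(q, q), -1) = Pow(Mul(2, q), -1) = Mul(Rational(1, 2), Pow(q, -1)))
Function('o')(g) = Mul(10, g)
Pow(Function('o')(Function('Z')(D)), 2) = Pow(Mul(10, Mul(Rational(1, 2), Pow(3, -1))), 2) = Pow(Mul(10, Mul(Rational(1, 2), Rational(1, 3))), 2) = Pow(Mul(10, Rational(1, 6)), 2) = Pow(Rational(5, 3), 2) = Rational(25, 9)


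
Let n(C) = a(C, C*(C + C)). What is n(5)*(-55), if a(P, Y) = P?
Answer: -275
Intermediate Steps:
n(C) = C
n(5)*(-55) = 5*(-55) = -275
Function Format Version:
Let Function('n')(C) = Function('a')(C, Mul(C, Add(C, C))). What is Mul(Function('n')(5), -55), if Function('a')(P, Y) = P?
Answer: -275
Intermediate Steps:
Function('n')(C) = C
Mul(Function('n')(5), -55) = Mul(5, -55) = -275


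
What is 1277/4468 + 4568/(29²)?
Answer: 21483781/3757588 ≈ 5.7174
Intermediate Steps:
1277/4468 + 4568/(29²) = 1277*(1/4468) + 4568/841 = 1277/4468 + 4568*(1/841) = 1277/4468 + 4568/841 = 21483781/3757588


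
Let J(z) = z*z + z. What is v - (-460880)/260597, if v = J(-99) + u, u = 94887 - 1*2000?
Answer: 26734846513/260597 ≈ 1.0259e+5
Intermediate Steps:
J(z) = z + z² (J(z) = z² + z = z + z²)
u = 92887 (u = 94887 - 2000 = 92887)
v = 102589 (v = -99*(1 - 99) + 92887 = -99*(-98) + 92887 = 9702 + 92887 = 102589)
v - (-460880)/260597 = 102589 - (-460880)/260597 = 102589 - 1*(-460880/260597) = 102589 + 460880/260597 = 26734846513/260597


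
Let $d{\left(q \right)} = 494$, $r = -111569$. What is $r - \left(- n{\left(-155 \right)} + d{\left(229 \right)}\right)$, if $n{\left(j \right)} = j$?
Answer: $-112218$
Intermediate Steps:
$r - \left(- n{\left(-155 \right)} + d{\left(229 \right)}\right) = -111569 - 649 = -112218$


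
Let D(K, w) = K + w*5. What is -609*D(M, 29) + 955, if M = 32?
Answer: -106838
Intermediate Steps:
D(K, w) = K + 5*w
-609*D(M, 29) + 955 = -609*(32 + 5*29) + 955 = -609*(32 + 145) + 955 = -609*177 + 955 = -107793 + 955 = -106838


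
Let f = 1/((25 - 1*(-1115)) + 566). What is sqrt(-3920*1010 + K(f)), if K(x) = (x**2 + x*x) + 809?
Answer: I*sqrt(11520643668474)/1706 ≈ 1989.6*I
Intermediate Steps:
f = 1/1706 (f = 1/((25 + 1115) + 566) = 1/(1140 + 566) = 1/1706 ≈ 0.00058617)
K(x) = 809 + 2*x**2 (K(x) = (x**2 + x**2) + 809 = 2*x**2 + 809 = 809 + 2*x**2)
sqrt(-3920*1010 + K(f)) = sqrt(-3920*1010 + (809 + 2*(1/1706)**2)) = sqrt(-3959200 + (809 + 2*(1/2910436))) = sqrt(-3959200 + (809 + 1/1455218)) = sqrt(-3959200 + 1177271363/1455218) = sqrt(-5760321834237/1455218) = I*sqrt(11520643668474)/1706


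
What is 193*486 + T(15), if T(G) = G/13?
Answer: 1219389/13 ≈ 93799.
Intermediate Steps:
T(G) = G/13 (T(G) = G*(1/13) = G/13)
193*486 + T(15) = 193*486 + (1/13)*15 = 93798 + 15/13 = 1219389/13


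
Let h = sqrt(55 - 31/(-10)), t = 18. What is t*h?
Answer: 9*sqrt(5810)/5 ≈ 137.20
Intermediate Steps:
h = sqrt(5810)/10 (h = sqrt(55 - 31*(-1/10)) = sqrt(55 + 31/10) = sqrt(581/10) = sqrt(5810)/10 ≈ 7.6223)
t*h = 18*(sqrt(5810)/10) = 9*sqrt(5810)/5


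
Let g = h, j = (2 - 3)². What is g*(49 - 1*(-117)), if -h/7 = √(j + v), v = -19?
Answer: -3486*I*√2 ≈ -4929.9*I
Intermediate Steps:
j = 1 (j = (-1)² = 1)
h = -21*I*√2 (h = -7*√(1 - 19) = -21*I*√2 ≈ -29.698*I)
g = -21*I*√2 ≈ -29.698*I
g*(49 - 1*(-117)) = (-21*I*√2)*(49 - 1*(-117)) = (-21*I*√2)*(49 + 117) = -21*I*√2*166 = -3486*I*√2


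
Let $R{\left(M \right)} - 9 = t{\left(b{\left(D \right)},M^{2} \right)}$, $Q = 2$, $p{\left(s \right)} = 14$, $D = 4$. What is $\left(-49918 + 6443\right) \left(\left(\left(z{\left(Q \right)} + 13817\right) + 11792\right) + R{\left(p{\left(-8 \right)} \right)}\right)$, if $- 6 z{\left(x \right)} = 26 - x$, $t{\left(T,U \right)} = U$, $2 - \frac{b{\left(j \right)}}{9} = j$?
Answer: $-1122089750$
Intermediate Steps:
$b{\left(j \right)} = 18 - 9 j$
$z{\left(x \right)} = - \frac{13}{3} + \frac{x}{6}$ ($z{\left(x \right)} = - \frac{26 - x}{6} = - \frac{13}{3} + \frac{x}{6}$)
$R{\left(M \right)} = 9 + M^{2}$
$\left(-49918 + 6443\right) \left(\left(\left(z{\left(Q \right)} + 13817\right) + 11792\right) + R{\left(p{\left(-8 \right)} \right)}\right) = \left(-49918 + 6443\right) \left(\left(\left(\left(- \frac{13}{3} + \frac{1}{6} \cdot 2\right) + 13817\right) + 11792\right) + \left(9 + 14^{2}\right)\right) = - 43475 \left(\left(\left(\left(- \frac{13}{3} + \frac{1}{3}\right) + 13817\right) + 11792\right) + \left(9 + 196\right)\right) = - 43475 \left(\left(\left(-4 + 13817\right) + 11792\right) + 205\right) = - 43475 \left(\left(13813 + 11792\right) + 205\right) = - 43475 \left(25605 + 205\right) = \left(-43475\right) 25810 = -1122089750$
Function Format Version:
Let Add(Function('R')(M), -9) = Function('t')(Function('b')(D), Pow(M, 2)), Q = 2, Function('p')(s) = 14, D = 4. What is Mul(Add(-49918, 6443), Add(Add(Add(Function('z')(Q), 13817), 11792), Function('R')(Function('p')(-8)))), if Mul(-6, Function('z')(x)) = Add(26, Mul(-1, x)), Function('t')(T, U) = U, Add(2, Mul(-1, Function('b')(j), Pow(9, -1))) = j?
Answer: -1122089750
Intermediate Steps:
Function('b')(j) = Add(18, Mul(-9, j))
Function('z')(x) = Add(Rational(-13, 3), Mul(Rational(1, 6), x)) (Function('z')(x) = Mul(Rational(-1, 6), Add(26, Mul(-1, x))) = Add(Rational(-13, 3), Mul(Rational(1, 6), x)))
Function('R')(M) = Add(9, Pow(M, 2))
Mul(Add(-49918, 6443), Add(Add(Add(Function('z')(Q), 13817), 11792), Function('R')(Function('p')(-8)))) = Mul(Add(-49918, 6443), Add(Add(Add(Add(Rational(-13, 3), Mul(Rational(1, 6), 2)), 13817), 11792), Add(9, Pow(14, 2)))) = Mul(-43475, Add(Add(Add(Add(Rational(-13, 3), Rational(1, 3)), 13817), 11792), Add(9, 196))) = Mul(-43475, Add(Add(Add(-4, 13817), 11792), 205)) = Mul(-43475, Add(Add(13813, 11792), 205)) = Mul(-43475, Add(25605, 205)) = Mul(-43475, 25810) = -1122089750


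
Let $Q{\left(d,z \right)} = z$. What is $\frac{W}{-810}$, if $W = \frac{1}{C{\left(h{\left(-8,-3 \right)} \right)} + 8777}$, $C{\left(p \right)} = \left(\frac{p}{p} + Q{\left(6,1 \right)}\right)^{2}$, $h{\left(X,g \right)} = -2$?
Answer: $- \frac{1}{7112610} \approx -1.406 \cdot 10^{-7}$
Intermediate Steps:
$C{\left(p \right)} = 4$ ($C{\left(p \right)} = \left(\frac{p}{p} + 1\right)^{2} = \left(1 + 1\right)^{2} = 2^{2} = 4$)
$W = \frac{1}{8781}$ ($W = \frac{1}{4 + 8777} = \frac{1}{8781} \approx 0.00011388$)
$\frac{W}{-810} = \frac{1}{8781 \left(-810\right)} = \frac{1}{8781} \left(- \frac{1}{810}\right) = - \frac{1}{7112610}$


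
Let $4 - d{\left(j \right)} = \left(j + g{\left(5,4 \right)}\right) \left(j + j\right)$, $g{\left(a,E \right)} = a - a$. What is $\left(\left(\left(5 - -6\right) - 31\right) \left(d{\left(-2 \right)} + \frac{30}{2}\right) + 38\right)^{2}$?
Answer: $33124$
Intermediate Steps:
$g{\left(a,E \right)} = 0$
$d{\left(j \right)} = 4 - 2 j^{2}$ ($d{\left(j \right)} = 4 - \left(j + 0\right) \left(j + j\right) = 4 - j 2 j = 4 - 2 j^{2}$)
$\left(\left(\left(5 - -6\right) - 31\right) \left(d{\left(-2 \right)} + \frac{30}{2}\right) + 38\right)^{2} = \left(\left(\left(5 - -6\right) - 31\right) \left(\left(4 - 2 \left(-2\right)^{2}\right) + \frac{30}{2}\right) + 38\right)^{2} = \left(\left(\left(5 + 6\right) - 31\right) \left(\left(4 - 8\right) + 30 \cdot \frac{1}{2}\right) + 38\right)^{2} = \left(\left(11 - 31\right) \left(\left(4 - 8\right) + 15\right) + 38\right)^{2} = \left(- 20 \left(-4 + 15\right) + 38\right)^{2} = \left(\left(-20\right) 11 + 38\right)^{2} = \left(-220 + 38\right)^{2} = \left(-182\right)^{2} = 33124$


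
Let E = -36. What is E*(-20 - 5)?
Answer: 900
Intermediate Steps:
E*(-20 - 5) = -36*(-20 - 5) = -36*(-25) = 900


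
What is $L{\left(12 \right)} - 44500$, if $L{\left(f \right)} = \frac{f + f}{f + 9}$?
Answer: $- \frac{311492}{7} \approx -44499.0$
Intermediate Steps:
$L{\left(f \right)} = \frac{2 f}{9 + f}$
$L{\left(12 \right)} - 44500 = 2 \cdot 12 \frac{1}{9 + 12} - 44500 = 2 \cdot 12 \cdot \frac{1}{21} - 44500 = \frac{8}{7} - 44500 = - \frac{311492}{7}$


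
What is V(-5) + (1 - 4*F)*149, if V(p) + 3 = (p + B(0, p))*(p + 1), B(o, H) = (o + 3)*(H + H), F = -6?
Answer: 3862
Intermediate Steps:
B(o, H) = 2*H*(3 + o) (B(o, H) = (3 + o)*(2*H) = 2*H*(3 + o))
V(p) = -3 + 7*p*(1 + p) (V(p) = -3 + (p + 2*p*(3 + 0))*(p + 1) = -3 + (p + 2*p*3)*(1 + p) = -3 + (p + 6*p)*(1 + p) = -3 + (7*p)*(1 + p) = -3 + 7*p*(1 + p))
V(-5) + (1 - 4*F)*149 = (-3 + 7*(-5) + 7*(-5)²) + (1 - 4*(-6))*149 = (-3 - 35 + 7*25) + (1 + 24)*149 = (-3 - 35 + 175) + 25*149 = 137 + 3725 = 3862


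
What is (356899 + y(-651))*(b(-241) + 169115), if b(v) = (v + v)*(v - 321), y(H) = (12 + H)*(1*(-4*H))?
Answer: -575103772943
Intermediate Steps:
y(H) = -4*H*(12 + H) (y(H) = (12 + H)*(-4*H) = -4*H*(12 + H))
b(v) = 2*v*(-321 + v) (b(v) = (2*v)*(-321 + v) = 2*v*(-321 + v))
(356899 + y(-651))*(b(-241) + 169115) = (356899 - 4*(-651)*(12 - 651))*(2*(-241)*(-321 - 241) + 169115) = (356899 - 4*(-651)*(-639))*(2*(-241)*(-562) + 169115) = (356899 - 1663956)*(270884 + 169115) = -1307057*439999 = -575103772943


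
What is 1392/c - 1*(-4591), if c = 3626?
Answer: 8324179/1813 ≈ 4591.4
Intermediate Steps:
1392/c - 1*(-4591) = 1392/3626 - 1*(-4591) = 1392*(1/3626) + 4591 = 696/1813 + 4591 = 8324179/1813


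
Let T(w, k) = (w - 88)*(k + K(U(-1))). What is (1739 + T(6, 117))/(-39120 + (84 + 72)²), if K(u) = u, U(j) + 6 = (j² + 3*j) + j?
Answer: 647/1344 ≈ 0.48140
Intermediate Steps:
U(j) = -6 + j² + 4*j (U(j) = -6 + ((j² + 3*j) + j) = -6 + (j² + 4*j) = -6 + j² + 4*j)
T(w, k) = (-88 + w)*(-9 + k) (T(w, k) = (w - 88)*(k + (-6 + (-1)² + 4*(-1))) = (-88 + w)*(k + (-6 + 1 - 4)) = (-88 + w)*(k - 9) = (-88 + w)*(-9 + k))
(1739 + T(6, 117))/(-39120 + (84 + 72)²) = (1739 + (792 - 88*117 - 9*6 + 117*6))/(-39120 + (84 + 72)²) = (1739 + (792 - 10296 - 54 + 702))/(-39120 + 156²) = (1739 - 8856)/(-39120 + 24336) = -7117/(-14784) = -7117*(-1/14784) = 647/1344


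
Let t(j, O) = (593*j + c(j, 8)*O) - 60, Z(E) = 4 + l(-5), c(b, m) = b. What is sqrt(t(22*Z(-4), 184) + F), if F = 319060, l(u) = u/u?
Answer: sqrt(404470) ≈ 635.98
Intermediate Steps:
l(u) = 1
Z(E) = 5 (Z(E) = 4 + 1 = 5)
t(j, O) = -60 + 593*j + O*j (t(j, O) = (593*j + j*O) - 60 = (593*j + O*j) - 60 = -60 + 593*j + O*j)
sqrt(t(22*Z(-4), 184) + F) = sqrt((-60 + 593*(22*5) + 184*(22*5)) + 319060) = sqrt((-60 + 593*110 + 184*110) + 319060) = sqrt((-60 + 65230 + 20240) + 319060) = sqrt(85410 + 319060) = sqrt(404470)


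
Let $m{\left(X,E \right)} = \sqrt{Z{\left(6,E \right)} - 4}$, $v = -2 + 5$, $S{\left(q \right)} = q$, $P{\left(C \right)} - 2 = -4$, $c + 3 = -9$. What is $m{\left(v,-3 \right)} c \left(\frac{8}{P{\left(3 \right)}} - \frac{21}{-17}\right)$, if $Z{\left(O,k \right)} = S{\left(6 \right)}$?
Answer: $\frac{564 \sqrt{2}}{17} \approx 46.919$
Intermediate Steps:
$c = -12$ ($c = -3 - 9 = -12$)
$P{\left(C \right)} = -2$ ($P{\left(C \right)} = 2 - 4 = -2$)
$Z{\left(O,k \right)} = 6$
$v = 3$
$m{\left(X,E \right)} = \sqrt{2}$ ($m{\left(X,E \right)} = \sqrt{6 - 4} = \sqrt{2}$)
$m{\left(v,-3 \right)} c \left(\frac{8}{P{\left(3 \right)}} - \frac{21}{-17}\right) = \sqrt{2} \left(-12\right) \left(\frac{8}{-2} - \frac{21}{-17}\right) = - 12 \sqrt{2} \left(8 \left(- \frac{1}{2}\right) - - \frac{21}{17}\right) = - 12 \sqrt{2} \left(-4 + \frac{21}{17}\right) = - 12 \sqrt{2} \left(- \frac{47}{17}\right) = \frac{564 \sqrt{2}}{17}$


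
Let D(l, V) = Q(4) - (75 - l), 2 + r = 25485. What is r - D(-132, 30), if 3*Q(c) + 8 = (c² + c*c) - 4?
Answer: 77050/3 ≈ 25683.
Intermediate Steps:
r = 25483 (r = -2 + 25485 = 25483)
Q(c) = -4 + 2*c²/3 (Q(c) = -8/3 + ((c² + c*c) - 4)/3 = -8/3 + ((c² + c²) - 4)/3 = -8/3 + (2*c² - 4)/3 = -8/3 + (-4 + 2*c²)/3 = -8/3 + (-4/3 + 2*c²/3) = -4 + 2*c²/3)
D(l, V) = -205/3 + l (D(l, V) = (-4 + (⅔)*4²) - (75 - l) = (-4 + (⅔)*16) + (-75 + l) = (-4 + 32/3) + (-75 + l) = 20/3 + (-75 + l) = -205/3 + l)
r - D(-132, 30) = 25483 - (-205/3 - 132) = 25483 - 1*(-601/3) = 25483 + 601/3 = 77050/3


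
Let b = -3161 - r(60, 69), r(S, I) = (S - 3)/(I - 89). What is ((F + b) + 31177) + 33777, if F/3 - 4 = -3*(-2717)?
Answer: 1725217/20 ≈ 86261.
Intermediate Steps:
r(S, I) = (-3 + S)/(-89 + I)
F = 24465 (F = 12 + 3*(-3*(-2717)) = 12 + 3*8151 = 12 + 24453 = 24465)
b = -63163/20 (b = -3161 - (-3 + 60)/(-89 + 69) = -3161 - 57/(-20) = -3161 - (-1)*57/20 = -3161 - 1*(-57/20) = -3161 + 57/20 = -63163/20 ≈ -3158.1)
((F + b) + 31177) + 33777 = ((24465 - 63163/20) + 31177) + 33777 = (426137/20 + 31177) + 33777 = 1049677/20 + 33777 = 1725217/20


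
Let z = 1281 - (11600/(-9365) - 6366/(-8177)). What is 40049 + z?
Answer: 632997530052/15315521 ≈ 41330.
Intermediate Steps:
z = 19626229523/15315521 (z = 1281 - (11600*(-1/9365) - 6366*(-1/8177)) = 1281 - (-2320/1873 + 6366/8177) = 1281 - 1*(-7047122/15315521) = 1281 + 7047122/15315521 = 19626229523/15315521 ≈ 1281.5)
40049 + z = 40049 + 19626229523/15315521 = 632997530052/15315521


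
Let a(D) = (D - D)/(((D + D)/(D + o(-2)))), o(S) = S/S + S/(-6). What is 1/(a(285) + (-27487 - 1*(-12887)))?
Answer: -1/14600 ≈ -6.8493e-5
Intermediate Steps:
o(S) = 1 - S/6 (o(S) = 1 + S*(-1/6) = 1 - S/6)
a(D) = 0 (a(D) = (D - D)/(((D + D)/(D + (1 - 1/6*(-2))))) = 0/(((2*D)/(D + (1 + 1/3)))) = 0/(((2*D)/(D + 4/3))) = 0/(((2*D)/(4/3 + D))) = 0/((2*D/(4/3 + D))) = 0*((4/3 + D)/(2*D)) = 0)
1/(a(285) + (-27487 - 1*(-12887))) = 1/(0 + (-27487 - 1*(-12887))) = 1/(0 + (-27487 + 12887)) = 1/(0 - 14600) = 1/(-14600) = -1/14600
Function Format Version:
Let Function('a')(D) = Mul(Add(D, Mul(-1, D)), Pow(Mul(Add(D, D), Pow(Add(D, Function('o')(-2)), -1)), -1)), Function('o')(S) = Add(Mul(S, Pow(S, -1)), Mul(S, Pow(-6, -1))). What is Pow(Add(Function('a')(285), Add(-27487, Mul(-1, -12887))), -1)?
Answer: Rational(-1, 14600) ≈ -6.8493e-5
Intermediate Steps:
Function('o')(S) = Add(1, Mul(Rational(-1, 6), S)) (Function('o')(S) = Add(1, Mul(S, Rational(-1, 6))) = Add(1, Mul(Rational(-1, 6), S)))
Function('a')(D) = 0 (Function('a')(D) = Mul(Add(D, Mul(-1, D)), Pow(Mul(Add(D, D), Pow(Add(D, Add(1, Mul(Rational(-1, 6), -2))), -1)), -1)) = Mul(0, Pow(Mul(Mul(2, D), Pow(Add(D, Add(1, Rational(1, 3))), -1)), -1)) = Mul(0, Pow(Mul(Mul(2, D), Pow(Add(D, Rational(4, 3)), -1)), -1)) = Mul(0, Pow(Mul(Mul(2, D), Pow(Add(Rational(4, 3), D), -1)), -1)) = Mul(0, Pow(Mul(2, D, Pow(Add(Rational(4, 3), D), -1)), -1)) = Mul(0, Mul(Rational(1, 2), Pow(D, -1), Add(Rational(4, 3), D))) = 0)
Pow(Add(Function('a')(285), Add(-27487, Mul(-1, -12887))), -1) = Pow(Add(0, Add(-27487, Mul(-1, -12887))), -1) = Pow(Add(0, Add(-27487, 12887)), -1) = Pow(Add(0, -14600), -1) = Pow(-14600, -1) = Rational(-1, 14600)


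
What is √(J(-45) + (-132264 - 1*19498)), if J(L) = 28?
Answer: 11*I*√1254 ≈ 389.53*I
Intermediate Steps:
√(J(-45) + (-132264 - 1*19498)) = √(28 + (-132264 - 1*19498)) = √(28 + (-132264 - 19498)) = √(28 - 151762) = √(-151734) = 11*I*√1254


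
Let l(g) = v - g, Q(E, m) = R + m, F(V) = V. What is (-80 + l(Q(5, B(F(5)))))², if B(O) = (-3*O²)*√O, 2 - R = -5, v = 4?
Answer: 35014 - 12450*√5 ≈ 7175.0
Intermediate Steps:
R = 7 (R = 2 - 1*(-5) = 2 + 5 = 7)
B(O) = -3*O^(5/2)
Q(E, m) = 7 + m
l(g) = 4 - g
(-80 + l(Q(5, B(F(5)))))² = (-80 + (4 - (7 - 75*√5)))² = (-80 + (4 + (-7 + 75*√5)))² = (-80 + (-3 + 75*√5))² = (-83 + 75*√5)²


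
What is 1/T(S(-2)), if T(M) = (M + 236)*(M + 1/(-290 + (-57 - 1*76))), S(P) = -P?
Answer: 423/201110 ≈ 0.0021033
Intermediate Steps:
T(M) = (236 + M)*(-1/423 + M) (T(M) = (236 + M)*(M + 1/(-290 + (-57 - 76))) = (236 + M)*(M + 1/(-290 - 133)) = (236 + M)*(M + 1/(-423)) = (236 + M)*(M - 1/423) = (236 + M)*(-1/423 + M))
1/T(S(-2)) = 1/(-236/423 + (-1*(-2))² + 99827*(-1*(-2))/423) = 1/(-236/423 + 2² + (99827/423)*2) = 1/(-236/423 + 4 + 199654/423) = 1/(201110/423) = 423/201110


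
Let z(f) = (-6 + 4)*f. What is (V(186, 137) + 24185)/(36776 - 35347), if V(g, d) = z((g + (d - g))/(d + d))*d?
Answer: 24048/1429 ≈ 16.829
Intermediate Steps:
z(f) = -2*f
V(g, d) = -d (V(g, d) = (-2*(g + (d - g))/(d + d))*d = (-2*d/(2*d))*d = (-2*d*1/(2*d))*d = (-2*½)*d = -d)
(V(186, 137) + 24185)/(36776 - 35347) = (-1*137 + 24185)/(36776 - 35347) = (-137 + 24185)/1429 = 24048*(1/1429) = 24048/1429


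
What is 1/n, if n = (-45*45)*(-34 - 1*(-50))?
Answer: -1/32400 ≈ -3.0864e-5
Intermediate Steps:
n = -32400 (n = -2025*(-34 + 50) = -2025*16 = -32400)
1/n = 1/(-32400) = -1/32400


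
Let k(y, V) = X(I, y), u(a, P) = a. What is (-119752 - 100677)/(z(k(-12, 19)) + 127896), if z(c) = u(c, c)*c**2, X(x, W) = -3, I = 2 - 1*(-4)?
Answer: -220429/127869 ≈ -1.7239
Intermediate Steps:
I = 6 (I = 2 + 4 = 6)
k(y, V) = -3
z(c) = c**3 (z(c) = c*c**2 = c**3)
(-119752 - 100677)/(z(k(-12, 19)) + 127896) = (-119752 - 100677)/((-3)**3 + 127896) = -220429/(-27 + 127896) = -220429/127869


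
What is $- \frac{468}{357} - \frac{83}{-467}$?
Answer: $- \frac{62975}{55573} \approx -1.1332$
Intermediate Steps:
$- \frac{468}{357} - \frac{83}{-467} = \left(-468\right) \frac{1}{357} - - \frac{83}{467} = - \frac{156}{119} + \frac{83}{467} = - \frac{62975}{55573}$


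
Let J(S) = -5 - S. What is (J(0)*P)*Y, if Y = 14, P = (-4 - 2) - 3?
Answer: 630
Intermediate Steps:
P = -9 (P = -6 - 3 = -9)
(J(0)*P)*Y = ((-5 - 1*0)*(-9))*14 = ((-5 + 0)*(-9))*14 = -5*(-9)*14 = 45*14 = 630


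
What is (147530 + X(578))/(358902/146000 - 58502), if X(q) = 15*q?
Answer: -11402600000/4270466549 ≈ -2.6701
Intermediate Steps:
(147530 + X(578))/(358902/146000 - 58502) = (147530 + 15*578)/(358902/146000 - 58502) = (147530 + 8670)/(358902*(1/146000) - 58502) = 156200/(179451/73000 - 58502) = 156200/(-4270466549/73000) = 156200*(-73000/4270466549) = -11402600000/4270466549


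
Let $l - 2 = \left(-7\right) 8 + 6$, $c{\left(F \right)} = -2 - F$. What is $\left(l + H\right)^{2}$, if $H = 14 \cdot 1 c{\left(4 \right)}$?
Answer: $17424$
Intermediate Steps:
$H = -84$ ($H = 14 \cdot 1 \left(-2 - 4\right) = 14 \cdot 1 \left(-6\right) = 14 \left(-6\right) = -84$)
$l = -48$ ($l = 2 + \left(\left(-7\right) 8 + 6\right) = 2 + \left(-56 + 6\right) = 2 - 50 = -48$)
$\left(l + H\right)^{2} = \left(-48 - 84\right)^{2} = \left(-132\right)^{2} = 17424$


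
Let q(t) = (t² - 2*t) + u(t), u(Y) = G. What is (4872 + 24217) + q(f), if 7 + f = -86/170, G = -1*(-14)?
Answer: 210784679/7225 ≈ 29174.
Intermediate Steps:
G = 14
f = -638/85 (f = -7 - 86/170 = -7 - 86*1/170 = -7 - 43/85 = -638/85 ≈ -7.5059)
u(Y) = 14
q(t) = 14 + t² - 2*t (q(t) = (t² - 2*t) + 14 = 14 + t² - 2*t)
(4872 + 24217) + q(f) = (4872 + 24217) + (14 + (-638/85)² - 2*(-638/85)) = 29089 + (14 + 407044/7225 + 1276/85) = 29089 + 616654/7225 = 210784679/7225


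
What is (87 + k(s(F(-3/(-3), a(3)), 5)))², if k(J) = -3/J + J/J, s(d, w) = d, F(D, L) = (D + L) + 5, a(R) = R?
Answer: 69169/9 ≈ 7685.4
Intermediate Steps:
F(D, L) = 5 + D + L
k(J) = 1 - 3/J (k(J) = -3/J + 1 = 1 - 3/J)
(87 + k(s(F(-3/(-3), a(3)), 5)))² = (87 + (-3 + (5 - 3/(-3) + 3))/(5 - 3/(-3) + 3))² = (87 + (-3 + (5 - 3*(-⅓) + 3))/(5 - 3*(-⅓) + 3))² = (87 + (-3 + (5 + 1 + 3))/(5 + 1 + 3))² = (87 + (-3 + 9)/9)² = (87 + (⅑)*6)² = (87 + ⅔)² = (263/3)² = 69169/9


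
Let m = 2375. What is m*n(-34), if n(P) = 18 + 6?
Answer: 57000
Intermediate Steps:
n(P) = 24
m*n(-34) = 2375*24 = 57000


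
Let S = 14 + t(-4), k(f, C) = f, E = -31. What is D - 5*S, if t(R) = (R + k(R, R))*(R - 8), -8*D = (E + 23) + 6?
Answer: -2199/4 ≈ -549.75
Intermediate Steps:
D = ¼ (D = -((-31 + 23) + 6)/8 = -(-8 + 6)/8 = -⅛*(-2) = ¼ ≈ 0.25000)
t(R) = 2*R*(-8 + R) (t(R) = (R + R)*(R - 8) = (2*R)*(-8 + R) = 2*R*(-8 + R))
S = 110 (S = 14 + 2*(-4)*(-8 - 4) = 14 + 2*(-4)*(-12) = 14 + 96 = 110)
D - 5*S = ¼ - 5*110 = ¼ - 550 = -2199/4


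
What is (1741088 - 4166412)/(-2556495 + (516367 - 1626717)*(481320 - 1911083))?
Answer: -2425324/1587534790555 ≈ -1.5277e-6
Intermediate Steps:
(1741088 - 4166412)/(-2556495 + (516367 - 1626717)*(481320 - 1911083)) = -2425324/(-2556495 - 1110350*(-1429763)) = -2425324/(-2556495 + 1587537347050) = -2425324/1587534790555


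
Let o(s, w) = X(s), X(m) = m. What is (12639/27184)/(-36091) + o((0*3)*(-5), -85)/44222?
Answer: -1149/89190704 ≈ -1.2883e-5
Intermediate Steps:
o(s, w) = s
(12639/27184)/(-36091) + o((0*3)*(-5), -85)/44222 = (12639/27184)/(-36091) + ((0*3)*(-5))/44222 = (12639*(1/27184))*(-1/36091) + (0*(-5))*(1/44222) = (12639/27184)*(-1/36091) + 0*(1/44222) = -1149/89190704 + 0 = -1149/89190704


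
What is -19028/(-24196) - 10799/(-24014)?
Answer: 179557749/145260686 ≈ 1.2361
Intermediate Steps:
-19028/(-24196) - 10799/(-24014) = -19028*(-1/24196) - 10799*(-1/24014) = 4757/6049 + 10799/24014 = 179557749/145260686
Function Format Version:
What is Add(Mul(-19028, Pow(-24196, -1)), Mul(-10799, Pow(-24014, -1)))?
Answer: Rational(179557749, 145260686) ≈ 1.2361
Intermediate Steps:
Add(Mul(-19028, Pow(-24196, -1)), Mul(-10799, Pow(-24014, -1))) = Add(Mul(-19028, Rational(-1, 24196)), Mul(-10799, Rational(-1, 24014))) = Add(Rational(4757, 6049), Rational(10799, 24014)) = Rational(179557749, 145260686)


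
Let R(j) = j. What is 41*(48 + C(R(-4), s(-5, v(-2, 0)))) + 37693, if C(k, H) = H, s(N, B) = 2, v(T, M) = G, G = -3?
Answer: 39743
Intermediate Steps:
v(T, M) = -3
41*(48 + C(R(-4), s(-5, v(-2, 0)))) + 37693 = 41*(48 + 2) + 37693 = 41*50 + 37693 = 2050 + 37693 = 39743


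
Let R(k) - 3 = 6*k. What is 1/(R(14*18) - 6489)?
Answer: -1/4974 ≈ -0.00020105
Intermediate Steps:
R(k) = 3 + 6*k
1/(R(14*18) - 6489) = 1/((3 + 6*(14*18)) - 6489) = 1/((3 + 6*252) - 6489) = 1/((3 + 1512) - 6489) = 1/(1515 - 6489) = 1/(-4974) = -1/4974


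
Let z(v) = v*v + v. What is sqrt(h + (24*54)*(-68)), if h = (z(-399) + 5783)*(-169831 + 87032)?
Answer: I*sqrt(13627561543) ≈ 1.1674e+5*I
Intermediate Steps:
z(v) = v + v**2 (z(v) = v**2 + v = v + v**2)
h = -13627473415 (h = (-399*(1 - 399) + 5783)*(-169831 + 87032) = (-399*(-398) + 5783)*(-82799) = (158802 + 5783)*(-82799) = 164585*(-82799) = -13627473415)
sqrt(h + (24*54)*(-68)) = sqrt(-13627473415 + (24*54)*(-68)) = sqrt(-13627473415 + 1296*(-68)) = sqrt(-13627473415 - 88128) = sqrt(-13627561543) = I*sqrt(13627561543)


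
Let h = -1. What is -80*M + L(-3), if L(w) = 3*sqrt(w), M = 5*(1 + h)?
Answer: 3*I*sqrt(3) ≈ 5.1962*I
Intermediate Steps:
M = 0 (M = 5*(1 - 1) = 5*0 = 0)
-80*M + L(-3) = -80*0 + 3*sqrt(-3) = 0 + 3*(I*sqrt(3)) = 0 + 3*I*sqrt(3) = 3*I*sqrt(3)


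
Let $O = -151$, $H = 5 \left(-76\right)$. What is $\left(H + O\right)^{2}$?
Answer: $281961$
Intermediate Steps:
$H = -380$
$\left(H + O\right)^{2} = \left(-380 - 151\right)^{2} = \left(-531\right)^{2} = 281961$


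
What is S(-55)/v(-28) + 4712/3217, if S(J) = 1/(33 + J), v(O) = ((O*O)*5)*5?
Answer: 2031811183/1387170400 ≈ 1.4647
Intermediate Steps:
v(O) = 25*O² (v(O) = (O²*5)*5 = (5*O²)*5 = 25*O²)
S(-55)/v(-28) + 4712/3217 = 1/((33 - 55)*((25*(-28)²))) + 4712/3217 = 1/((-22)*((25*784))) + 4712*(1/3217) = -1/22/19600 + 4712/3217 = -1/22*1/19600 + 4712/3217 = -1/431200 + 4712/3217 = 2031811183/1387170400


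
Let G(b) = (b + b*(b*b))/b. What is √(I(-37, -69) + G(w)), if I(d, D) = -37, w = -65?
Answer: √4189 ≈ 64.723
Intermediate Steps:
G(b) = (b + b³)/b (G(b) = (b + b*b²)/b = (b + b³)/b)
√(I(-37, -69) + G(w)) = √(-37 + (1 + (-65)²)) = √(-37 + (1 + 4225)) = √(-37 + 4226) = √4189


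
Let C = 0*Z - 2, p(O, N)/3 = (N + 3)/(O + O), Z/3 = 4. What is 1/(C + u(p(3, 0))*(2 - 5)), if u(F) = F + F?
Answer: -1/11 ≈ -0.090909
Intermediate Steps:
Z = 12 (Z = 3*4 = 12)
p(O, N) = 3*(3 + N)/(2*O) (p(O, N) = 3*((N + 3)/(O + O)) = 3*((3 + N)/((2*O))) = 3*((3 + N)*(1/(2*O))) = 3*((3 + N)/(2*O)) = 3*(3 + N)/(2*O))
C = -2 (C = 0*12 - 2 = 0 - 2 = -2)
u(F) = 2*F
1/(C + u(p(3, 0))*(2 - 5)) = 1/(-2 + (2*((3/2)*(3 + 0)/3))*(2 - 5)) = 1/(-2 + (2*((3/2)*(⅓)*3))*(-3)) = 1/(-2 + (2*(3/2))*(-3)) = 1/(-2 + 3*(-3)) = 1/(-2 - 9) = 1/(-11) = -1/11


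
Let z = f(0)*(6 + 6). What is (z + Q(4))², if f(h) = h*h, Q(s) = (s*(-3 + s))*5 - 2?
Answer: 324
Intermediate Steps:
Q(s) = -2 + 5*s*(-3 + s) (Q(s) = 5*s*(-3 + s) - 2 = -2 + 5*s*(-3 + s))
f(h) = h²
z = 0 (z = 0²*(6 + 6) = 0*12 = 0)
(z + Q(4))² = (0 + (-2 - 15*4 + 5*4²))² = (0 + (-2 - 60 + 5*16))² = (0 + (-2 - 60 + 80))² = (0 + 18)² = 18² = 324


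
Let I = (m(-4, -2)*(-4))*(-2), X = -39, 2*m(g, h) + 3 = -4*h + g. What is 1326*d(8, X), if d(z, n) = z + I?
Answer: 15912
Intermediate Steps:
m(g, h) = -3/2 + g/2 - 2*h (m(g, h) = -3/2 + (-4*h + g)/2 = -3/2 + (g - 4*h)/2 = -3/2 + (g/2 - 2*h) = -3/2 + g/2 - 2*h)
I = 4 (I = ((-3/2 + (½)*(-4) - 2*(-2))*(-4))*(-2) = ((-3/2 - 2 + 4)*(-4))*(-2) = ((½)*(-4))*(-2) = -2*(-2) = 4)
d(z, n) = 4 + z (d(z, n) = z + 4 = 4 + z)
1326*d(8, X) = 1326*(4 + 8) = 1326*12 = 15912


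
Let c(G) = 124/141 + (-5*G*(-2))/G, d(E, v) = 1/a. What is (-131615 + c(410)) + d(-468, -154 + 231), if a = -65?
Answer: -1206151906/9165 ≈ -1.3160e+5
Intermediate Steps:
d(E, v) = -1/65 (d(E, v) = 1/(-65) = -1/65)
c(G) = 1534/141 (c(G) = 124*(1/141) + (10*G)/G = 124/141 + 10 = 1534/141)
(-131615 + c(410)) + d(-468, -154 + 231) = (-131615 + 1534/141) - 1/65 = -18556181/141 - 1/65 = -1206151906/9165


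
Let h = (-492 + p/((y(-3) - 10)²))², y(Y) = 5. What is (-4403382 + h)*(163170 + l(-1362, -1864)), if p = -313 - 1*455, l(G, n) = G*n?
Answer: -6974623679302188/625 ≈ -1.1159e+13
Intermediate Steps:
p = -768 (p = -313 - 455 = -768)
h = 170772624/625 (h = (-492 - 768/(5 - 10)²)² = (-492 - 768/((-5)²))² = (-492 - 768/25)² = (-13068/25)² = 170772624/625 ≈ 2.7324e+5)
(-4403382 + h)*(163170 + l(-1362, -1864)) = (-4403382 + 170772624/625)*(163170 - 1362*(-1864)) = -2581341126*(163170 + 2538768)/625 = -2581341126/625*2701938 = -6974623679302188/625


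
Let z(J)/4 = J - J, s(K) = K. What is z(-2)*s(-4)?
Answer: 0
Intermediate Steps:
z(J) = 0 (z(J) = 4*(J - J) = 4*0 = 0)
z(-2)*s(-4) = 0*(-4) = 0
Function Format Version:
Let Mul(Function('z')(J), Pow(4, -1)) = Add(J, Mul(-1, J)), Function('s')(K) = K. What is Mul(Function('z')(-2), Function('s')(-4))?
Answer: 0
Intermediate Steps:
Function('z')(J) = 0 (Function('z')(J) = Mul(4, Add(J, Mul(-1, J))) = Mul(4, 0) = 0)
Mul(Function('z')(-2), Function('s')(-4)) = Mul(0, -4) = 0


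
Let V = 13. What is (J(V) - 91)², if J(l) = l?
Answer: 6084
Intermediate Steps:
(J(V) - 91)² = (13 - 91)² = (-78)² = 6084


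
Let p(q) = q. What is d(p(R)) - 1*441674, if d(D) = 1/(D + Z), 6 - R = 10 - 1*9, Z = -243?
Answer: -105118413/238 ≈ -4.4167e+5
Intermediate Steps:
R = 5 (R = 6 - (10 - 1*9) = 6 - (10 - 9) = 6 - 1*1 = 6 - 1 = 5)
d(D) = 1/(-243 + D) (d(D) = 1/(D - 243) = 1/(-243 + D))
d(p(R)) - 1*441674 = 1/(-243 + 5) - 1*441674 = 1/(-238) - 441674 = -1/238 - 441674 = -105118413/238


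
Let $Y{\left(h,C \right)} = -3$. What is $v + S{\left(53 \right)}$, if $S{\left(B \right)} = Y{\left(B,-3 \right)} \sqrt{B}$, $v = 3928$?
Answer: $3928 - 3 \sqrt{53} \approx 3906.2$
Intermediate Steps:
$S{\left(B \right)} = - 3 \sqrt{B}$
$v + S{\left(53 \right)} = 3928 - 3 \sqrt{53}$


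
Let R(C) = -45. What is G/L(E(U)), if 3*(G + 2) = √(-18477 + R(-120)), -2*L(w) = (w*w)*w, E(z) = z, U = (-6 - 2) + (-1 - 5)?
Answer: -1/686 + I*√42/196 ≈ -0.0014577 + 0.033065*I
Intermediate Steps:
U = -14 (U = -8 - 6 = -14)
L(w) = -w³/2 (L(w) = -w*w*w/2 = -w²*w/2 = -w³/2)
G = -2 + 7*I*√42 (G = -2 + √(-18477 - 45)/3 = -2 + √(-18522)/3 = -2 + (21*I*√42)/3 = -2 + 7*I*√42 ≈ -2.0 + 45.365*I)
G/L(E(U)) = (-2 + 7*I*√42)/((-½*(-14)³)) = (-2 + 7*I*√42)/((-½*(-2744))) = (-2 + 7*I*√42)/1372 = (-2 + 7*I*√42)*(1/1372) = -1/686 + I*√42/196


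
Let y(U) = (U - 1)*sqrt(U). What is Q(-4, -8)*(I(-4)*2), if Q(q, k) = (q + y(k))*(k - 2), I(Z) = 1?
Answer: 80 + 360*I*sqrt(2) ≈ 80.0 + 509.12*I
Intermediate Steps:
y(U) = sqrt(U)*(-1 + U) (y(U) = (-1 + U)*sqrt(U) = sqrt(U)*(-1 + U))
Q(q, k) = (-2 + k)*(q + sqrt(k)*(-1 + k)) (Q(q, k) = (q + sqrt(k)*(-1 + k))*(k - 2) = (q + sqrt(k)*(-1 + k))*(-2 + k) = (-2 + k)*(q + sqrt(k)*(-1 + k)))
Q(-4, -8)*(I(-4)*2) = (-2*(-4) - 8*(-4) + (-8)**(3/2)*(-1 - 8) + 2*sqrt(-8)*(1 - 1*(-8)))*(1*2) = (8 + 32 - 16*I*sqrt(2)*(-9) + 2*(2*I*sqrt(2))*(1 + 8))*2 = (8 + 32 + 144*I*sqrt(2) + 2*(2*I*sqrt(2))*9)*2 = (8 + 32 + 144*I*sqrt(2) + 36*I*sqrt(2))*2 = (40 + 180*I*sqrt(2))*2 = 80 + 360*I*sqrt(2)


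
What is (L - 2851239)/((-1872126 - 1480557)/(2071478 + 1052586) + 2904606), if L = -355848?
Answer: -3339715013856/3024723895367 ≈ -1.1041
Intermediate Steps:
(L - 2851239)/((-1872126 - 1480557)/(2071478 + 1052586) + 2904606) = (-355848 - 2851239)/((-1872126 - 1480557)/(2071478 + 1052586) + 2904606) = -3207087/(-3352683/3124064 + 2904606) = -3207087/9074171686101/3124064 = -3207087*3124064/9074171686101 = -3339715013856/3024723895367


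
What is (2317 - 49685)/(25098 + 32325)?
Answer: -47368/57423 ≈ -0.82490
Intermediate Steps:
(2317 - 49685)/(25098 + 32325) = -47368/57423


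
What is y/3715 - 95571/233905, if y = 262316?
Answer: 42510089/605545 ≈ 70.201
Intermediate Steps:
y/3715 - 95571/233905 = 262316/3715 - 95571/233905 = 262316*(1/3715) - 95571*1/233905 = 262316/3715 - 333/815 = 42510089/605545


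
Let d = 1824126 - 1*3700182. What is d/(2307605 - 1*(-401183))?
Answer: -469014/677197 ≈ -0.69258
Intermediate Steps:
d = -1876056 (d = 1824126 - 3700182 = -1876056)
d/(2307605 - 1*(-401183)) = -1876056/(2307605 - 1*(-401183)) = -1876056/(2307605 + 401183) = -1876056/2708788 = -1876056*1/2708788 = -469014/677197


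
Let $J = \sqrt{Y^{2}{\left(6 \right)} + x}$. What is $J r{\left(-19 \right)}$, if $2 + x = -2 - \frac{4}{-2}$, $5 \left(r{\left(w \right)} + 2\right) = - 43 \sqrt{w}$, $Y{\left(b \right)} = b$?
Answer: $\frac{\sqrt{34} \left(-10 - 43 i \sqrt{19}\right)}{5} \approx -11.662 - 218.58 i$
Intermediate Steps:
$r{\left(w \right)} = -2 - \frac{43 \sqrt{w}}{5}$ ($r{\left(w \right)} = -2 + \frac{\left(-43\right) \sqrt{w}}{5} = -2 - \frac{43 \sqrt{w}}{5}$)
$x = -2$ ($x = -2 - \left(2 + \frac{4}{-2}\right) = -2 - \left(2 + 4 \left(- \frac{1}{2}\right)\right) = -2 - 0 = -2 + \left(-2 + 2\right) = -2 + 0 = -2$)
$J = \sqrt{34}$ ($J = \sqrt{6^{2} - 2} = \sqrt{36 - 2} = \sqrt{34} \approx 5.8309$)
$J r{\left(-19 \right)} = \sqrt{34} \left(-2 - \frac{43 \sqrt{-19}}{5}\right) = \sqrt{34} \left(-2 - \frac{43 i \sqrt{19}}{5}\right)$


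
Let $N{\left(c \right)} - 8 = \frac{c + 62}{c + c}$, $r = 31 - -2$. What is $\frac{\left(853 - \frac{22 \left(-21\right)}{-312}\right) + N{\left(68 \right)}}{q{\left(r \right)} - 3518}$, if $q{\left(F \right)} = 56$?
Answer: $- \frac{190165}{765102} \approx -0.24855$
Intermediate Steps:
$r = 33$ ($r = 31 + 2 = 33$)
$N{\left(c \right)} = 8 + \frac{62 + c}{2 c}$ ($N{\left(c \right)} = 8 + \frac{c + 62}{c + c} = 8 + \frac{62 + c}{2 c}$)
$\frac{\left(853 - \frac{22 \left(-21\right)}{-312}\right) + N{\left(68 \right)}}{q{\left(r \right)} - 3518} = \frac{\left(853 - \frac{22 \left(-21\right)}{-312}\right) + \left(\frac{17}{2} + \frac{31}{68}\right)}{56 - 3518} = \frac{\left(853 - \left(-462\right) \left(- \frac{1}{312}\right)\right) + \left(\frac{17}{2} + 31 \cdot \frac{1}{68}\right)}{-3462} = \left(\left(853 - \frac{77}{52}\right) + \left(\frac{17}{2} + \frac{31}{68}\right)\right) \left(- \frac{1}{3462}\right) = \left(\left(853 - \frac{77}{52}\right) + \frac{609}{68}\right) \left(- \frac{1}{3462}\right) = \left(\frac{44279}{52} + \frac{609}{68}\right) \left(- \frac{1}{3462}\right) = \frac{190165}{221} \left(- \frac{1}{3462}\right) = - \frac{190165}{765102}$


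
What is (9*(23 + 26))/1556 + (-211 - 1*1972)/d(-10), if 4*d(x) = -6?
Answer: 6794819/4668 ≈ 1455.6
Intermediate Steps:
d(x) = -3/2 (d(x) = (¼)*(-6) = -3/2)
(9*(23 + 26))/1556 + (-211 - 1*1972)/d(-10) = (9*(23 + 26))/1556 + (-211 - 1*1972)/(-3/2) = (9*49)*(1/1556) + (-211 - 1972)*(-⅔) = 441*(1/1556) - 2183*(-⅔) = 441/1556 + 4366/3 = 6794819/4668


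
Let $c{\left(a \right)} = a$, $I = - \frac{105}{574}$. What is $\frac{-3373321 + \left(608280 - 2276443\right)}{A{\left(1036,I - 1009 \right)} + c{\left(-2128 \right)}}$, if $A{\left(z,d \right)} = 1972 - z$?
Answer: $\frac{1260371}{298} \approx 4229.4$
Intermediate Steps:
$I = - \frac{15}{82}$ ($I = \left(-105\right) \frac{1}{574} = - \frac{15}{82} \approx -0.18293$)
$\frac{-3373321 + \left(608280 - 2276443\right)}{A{\left(1036,I - 1009 \right)} + c{\left(-2128 \right)}} = \frac{-3373321 + \left(608280 - 2276443\right)}{\left(1972 - 1036\right) - 2128} = \frac{-3373321 - 1668163}{\left(1972 - 1036\right) - 2128} = - \frac{5041484}{936 - 2128} = - \frac{5041484}{-1192} = \left(-5041484\right) \left(- \frac{1}{1192}\right) = \frac{1260371}{298}$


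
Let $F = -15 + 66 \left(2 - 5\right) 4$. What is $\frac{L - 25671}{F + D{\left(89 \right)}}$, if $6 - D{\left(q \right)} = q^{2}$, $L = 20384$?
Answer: $\frac{5287}{8722} \approx 0.60617$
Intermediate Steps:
$F = -807$ ($F = -15 + 66 \left(\left(-3\right) 4\right) = -15 + 66 \left(-12\right) = -15 - 792 = -807$)
$D{\left(q \right)} = 6 - q^{2}$
$\frac{L - 25671}{F + D{\left(89 \right)}} = \frac{20384 - 25671}{-807 + \left(6 - 89^{2}\right)} = - \frac{5287}{-807 + \left(6 - 7921\right)} = - \frac{5287}{-807 - 7915} = - \frac{5287}{-8722} = \left(-5287\right) \left(- \frac{1}{8722}\right) = \frac{5287}{8722}$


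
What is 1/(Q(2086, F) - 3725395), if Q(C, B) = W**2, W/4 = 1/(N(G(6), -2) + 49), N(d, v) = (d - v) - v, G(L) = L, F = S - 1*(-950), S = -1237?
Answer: -3481/12968099979 ≈ -2.6843e-7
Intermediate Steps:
F = -287 (F = -1237 - 1*(-950) = -1237 + 950 = -287)
N(d, v) = d - 2*v
W = 4/59 (W = 4/((6 - 2*(-2)) + 49) = 4/((6 + 4) + 49) = 4/(10 + 49) = 4/59 ≈ 0.067797)
Q(C, B) = 16/3481 (Q(C, B) = (4/59)**2 = 16/3481)
1/(Q(2086, F) - 3725395) = 1/(16/3481 - 3725395) = 1/(-12968099979/3481) = -3481/12968099979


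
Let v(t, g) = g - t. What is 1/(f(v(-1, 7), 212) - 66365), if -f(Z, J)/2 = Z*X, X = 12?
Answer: -1/66557 ≈ -1.5025e-5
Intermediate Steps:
f(Z, J) = -24*Z (f(Z, J) = -2*Z*12 = -24*Z)
1/(f(v(-1, 7), 212) - 66365) = 1/(-24*(7 - 1*(-1)) - 66365) = 1/(-24*(7 + 1) - 66365) = 1/(-24*8 - 66365) = 1/(-192 - 66365) = 1/(-66557) = -1/66557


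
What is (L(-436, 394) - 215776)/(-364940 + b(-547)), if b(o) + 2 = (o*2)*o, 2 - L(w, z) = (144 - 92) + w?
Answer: -107695/116738 ≈ -0.92254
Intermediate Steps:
L(w, z) = -50 - w (L(w, z) = 2 - ((144 - 92) + w) = 2 - (52 + w) = 2 + (-52 - w) = -50 - w)
b(o) = -2 + 2*o² (b(o) = -2 + (o*2)*o = -2 + (2*o)*o = -2 + 2*o²)
(L(-436, 394) - 215776)/(-364940 + b(-547)) = ((-50 - 1*(-436)) - 215776)/(-364940 + (-2 + 2*(-547)²)) = ((-50 + 436) - 215776)/(-364940 + (-2 + 2*299209)) = (386 - 215776)/(-364940 + (-2 + 598418)) = -215390/(-364940 + 598416) = -215390/233476 = -215390*1/233476 = -107695/116738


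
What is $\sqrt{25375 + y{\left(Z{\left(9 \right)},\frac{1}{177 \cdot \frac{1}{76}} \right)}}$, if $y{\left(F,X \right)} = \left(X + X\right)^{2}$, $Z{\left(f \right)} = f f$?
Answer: $\frac{\sqrt{794996479}}{177} \approx 159.3$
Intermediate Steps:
$Z{\left(f \right)} = f^{2}$
$y{\left(F,X \right)} = 4 X^{2}$ ($y{\left(F,X \right)} = \left(2 X\right)^{2} = 4 X^{2}$)
$\sqrt{25375 + y{\left(Z{\left(9 \right)},\frac{1}{177 \cdot \frac{1}{76}} \right)}} = \sqrt{25375 + 4 \left(\frac{1}{177 \cdot \frac{1}{76}}\right)^{2}} = \sqrt{25375 + 4 \left(\frac{1}{\frac{177}{76}}\right)^{2}} = \sqrt{25375 + 4 \left(\frac{76}{177}\right)^{2}} = \sqrt{25375 + 4 \cdot \frac{5776}{31329}} = \sqrt{25375 + \frac{23104}{31329}} = \sqrt{\frac{794996479}{31329}} = \frac{\sqrt{794996479}}{177}$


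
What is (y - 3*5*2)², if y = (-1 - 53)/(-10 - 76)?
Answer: 1595169/1849 ≈ 862.72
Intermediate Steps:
y = 27/43 (y = -54/(-86) = -54*(-1/86) = 27/43 ≈ 0.62791)
(y - 3*5*2)² = (27/43 - 3*5*2)² = (27/43 - 15*2)² = (27/43 - 30)² = (-1263/43)² = 1595169/1849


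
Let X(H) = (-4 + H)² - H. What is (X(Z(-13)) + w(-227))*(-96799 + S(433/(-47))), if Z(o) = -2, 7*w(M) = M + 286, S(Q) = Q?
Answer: -211249350/47 ≈ -4.4947e+6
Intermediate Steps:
w(M) = 286/7 + M/7 (w(M) = (M + 286)/7 = (286 + M)/7 = 286/7 + M/7)
(X(Z(-13)) + w(-227))*(-96799 + S(433/(-47))) = (((-4 - 2)² - 1*(-2)) + (286/7 + (⅐)*(-227)))*(-96799 + 433/(-47)) = (((-6)² + 2) + (286/7 - 227/7))*(-96799 + 433*(-1/47)) = ((36 + 2) + 59/7)*(-96799 - 433/47) = (38 + 59/7)*(-4549986/47) = (325/7)*(-4549986/47) = -211249350/47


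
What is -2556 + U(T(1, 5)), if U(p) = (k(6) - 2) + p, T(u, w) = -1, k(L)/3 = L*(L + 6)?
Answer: -2343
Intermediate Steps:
k(L) = 3*L*(6 + L) (k(L) = 3*(L*(L + 6)) = 3*(L*(6 + L)) = 3*L*(6 + L))
U(p) = 214 + p (U(p) = (3*6*(6 + 6) - 2) + p = (3*6*12 - 2) + p = (216 - 2) + p = 214 + p)
-2556 + U(T(1, 5)) = -2556 + (214 - 1) = -2556 + 213 = -2343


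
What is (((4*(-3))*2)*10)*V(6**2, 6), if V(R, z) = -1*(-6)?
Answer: -1440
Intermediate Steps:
V(R, z) = 6
(((4*(-3))*2)*10)*V(6**2, 6) = (((4*(-3))*2)*10)*6 = (-12*2*10)*6 = -24*10*6 = -240*6 = -1440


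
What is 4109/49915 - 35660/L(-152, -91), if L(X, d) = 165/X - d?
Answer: -270499115097/682188305 ≈ -396.52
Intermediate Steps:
L(X, d) = -d + 165/X
4109/49915 - 35660/L(-152, -91) = 4109/49915 - 35660/(-1*(-91) + 165/(-152)) = 4109*(1/49915) - 35660/(91 + 165*(-1/152)) = 4109/49915 - 35660/(91 - 165/152) = 4109/49915 - 35660/13667/152 = 4109/49915 - 35660*152/13667 = 4109/49915 - 5420320/13667 = -270499115097/682188305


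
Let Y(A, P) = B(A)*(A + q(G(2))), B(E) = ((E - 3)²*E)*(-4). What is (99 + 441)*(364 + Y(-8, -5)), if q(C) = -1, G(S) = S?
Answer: -18621360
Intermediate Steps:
B(E) = -4*E*(-3 + E)² (B(E) = ((-3 + E)²*E)*(-4) = (E*(-3 + E)²)*(-4) = -4*E*(-3 + E)²)
Y(A, P) = -4*A*(-3 + A)²*(-1 + A) (Y(A, P) = (-4*A*(-3 + A)²)*(A - 1) = (-4*A*(-3 + A)²)*(-1 + A) = -4*A*(-3 + A)²*(-1 + A))
(99 + 441)*(364 + Y(-8, -5)) = (99 + 441)*(364 - 4*(-8)*(-3 - 8)²*(-1 - 8)) = 540*(364 - 4*(-8)*(-11)²*(-9)) = 540*(364 - 4*(-8)*121*(-9)) = 540*(364 - 34848) = 540*(-34484) = -18621360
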